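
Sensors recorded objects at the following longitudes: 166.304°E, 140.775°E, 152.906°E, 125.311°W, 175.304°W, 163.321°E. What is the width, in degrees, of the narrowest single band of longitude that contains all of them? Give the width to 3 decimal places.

Sort the longitudes: -175.304°, -125.311°, +140.775°, +152.906°, +163.321°, +166.304°.
Eastward gaps between consecutive values (wrapping around): 49.993°, 266.086°, 12.131°, 10.415°, 2.983°, 18.392°.
Largest gap = 266.086° ⇒ minimal covering band is its complement: 360° − 266.086° = 93.914°.
Band runs from +140.775° eastward to -125.311°, crossing the antimeridian.

93.914°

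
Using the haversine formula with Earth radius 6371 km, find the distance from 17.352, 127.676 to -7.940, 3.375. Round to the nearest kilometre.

13902 km

Δλ = 3.375 − 127.676 = -124.301°.
Δφ = -7.940 − 17.352 = -25.292°.
a = sin²(Δφ/2) + cos φ₁ · cos φ₂ · sin²(Δλ/2) = 0.786968.
c = 2·atan2(√a, √(1−a)) = 2.18210 rad → d = 6371·c ≈ 13902.16 km.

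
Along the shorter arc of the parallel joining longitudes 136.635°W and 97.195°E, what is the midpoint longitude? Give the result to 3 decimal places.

160.280°E

Signed shortest Δλ from -136.635° to +97.195° is -126.170°.
Midpoint longitude = -136.635° + (-126.170°)/2 = -136.635° − 63.085° = -199.720°.
Normalise into (−180°, 180°]: +160.280°.
(The naïve average (-136.635 + +97.195)/2 = -19.72° is on the wrong side of the globe.)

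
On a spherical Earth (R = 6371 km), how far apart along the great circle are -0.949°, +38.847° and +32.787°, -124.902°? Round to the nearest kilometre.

Δλ = -124.902 − 38.847 = -163.749°.
Δφ = 32.787 − -0.949 = 33.736°.
a = sin²(Δφ/2) + cos φ₁ · cos φ₂ · sin²(Δλ/2) = 0.907979.
c = 2·atan2(√a, √(1−a)) = 2.52518 rad → d = 6371·c ≈ 16087.92 km.

16088 km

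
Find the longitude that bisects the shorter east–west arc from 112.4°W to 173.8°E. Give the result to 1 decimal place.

Signed shortest Δλ from -112.4° to +173.8° is -73.8°.
Midpoint longitude = -112.4° + (-73.8°)/2 = -112.4° − 36.9° = -149.3°.
(The naïve average (-112.4 + +173.8)/2 = 30.7° is on the wrong side of the globe.)

149.3°W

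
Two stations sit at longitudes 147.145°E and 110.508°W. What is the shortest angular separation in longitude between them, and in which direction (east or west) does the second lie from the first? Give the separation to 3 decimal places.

Raw difference: -110.508 − 147.145 = -257.653°.
Normalise into (−180°, 180°]: -257.653° + 360° = 102.347°.
Positive ⇒ the second point lies to the east; separation 102.347°.

102.347° east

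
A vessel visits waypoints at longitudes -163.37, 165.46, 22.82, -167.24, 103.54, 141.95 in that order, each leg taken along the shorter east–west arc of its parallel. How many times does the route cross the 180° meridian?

Leg 1: -163.37° → +165.46°, shortest Δλ = -31.17° (west) — crosses 180°.
Leg 2: +165.46° → +22.82°, shortest Δλ = -142.64° (west) — does not cross 180°.
Leg 3: +22.82° → -167.24°, shortest Δλ = 169.94° (east) — crosses 180°.
Leg 4: -167.24° → +103.54°, shortest Δλ = -89.22° (west) — crosses 180°.
Leg 5: +103.54° → +141.95°, shortest Δλ = 38.41° (east) — does not cross 180°.
Total crossings: 3.

3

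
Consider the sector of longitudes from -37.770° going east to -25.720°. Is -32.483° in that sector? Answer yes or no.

Band width going east from -37.770° to -25.720°: ((-25.720 − -37.770) mod 360) = 12.050°.
Offset of -32.483° east of the west edge: ((-32.483 − -37.770) mod 360) = 5.287°.
5.287° ≤ 12.050° ⇒ inside.

Yes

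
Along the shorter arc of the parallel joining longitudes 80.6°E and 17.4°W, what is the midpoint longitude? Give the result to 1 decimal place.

31.6°E

Signed shortest Δλ from +80.6° to -17.4° is -98.0°.
Midpoint longitude = +80.6° + (-98.0°)/2 = +80.6° − 49.0° = +31.6°.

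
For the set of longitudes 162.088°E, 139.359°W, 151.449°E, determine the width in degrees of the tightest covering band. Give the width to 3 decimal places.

69.192°

Sort the longitudes: -139.359°, +151.449°, +162.088°.
Eastward gaps between consecutive values (wrapping around): 290.808°, 10.639°, 58.553°.
Largest gap = 290.808° ⇒ minimal covering band is its complement: 360° − 290.808° = 69.192°.
Band runs from +151.449° eastward to -139.359°, crossing the antimeridian.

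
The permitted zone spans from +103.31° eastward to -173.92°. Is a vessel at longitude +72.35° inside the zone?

Band width going east from +103.31° to -173.92°: ((-173.92 − 103.31) mod 360) = 82.77°.
Offset of +72.35° east of the west edge: ((72.35 − 103.31) mod 360) = 329.04°.
329.04° > 82.77° ⇒ outside.

No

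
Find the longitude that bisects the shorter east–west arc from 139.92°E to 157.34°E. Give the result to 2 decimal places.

Signed shortest Δλ from +139.92° to +157.34° is +17.42°.
Midpoint longitude = +139.92° + (+17.42°)/2 = +139.92° + 8.71° = +148.63°.

148.63°E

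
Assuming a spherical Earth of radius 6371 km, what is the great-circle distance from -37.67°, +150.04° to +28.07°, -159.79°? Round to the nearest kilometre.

Δλ = -159.79 − 150.04 = -309.83°; wrapped into (−180°, 180°]: 50.17°.
Δφ = 28.07 − -37.67 = 65.74°.
a = sin²(Δφ/2) + cos φ₁ · cos φ₂ · sin²(Δλ/2) = 0.420101.
c = 2·atan2(√a, √(1−a)) = 1.41031 rad → d = 6371·c ≈ 8985.09 km.

8985 km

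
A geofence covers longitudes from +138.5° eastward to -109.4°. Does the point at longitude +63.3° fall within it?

No

Band width going east from +138.5° to -109.4°: ((-109.4 − 138.5) mod 360) = 112.1°.
Offset of +63.3° east of the west edge: ((63.3 − 138.5) mod 360) = 284.8°.
284.8° > 112.1° ⇒ outside.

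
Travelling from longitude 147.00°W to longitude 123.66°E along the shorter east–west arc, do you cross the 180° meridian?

Naïve |123.66 − -147.00| = 270.66° > 180°, so the shorter arc goes the other way round — across 180°.
Signed shortest Δλ = ((123.66 − -147.00 + 180) mod 360) − 180 = -89.34°.
Going west by 89.34° from -147.00° passes through 180° before reaching +123.66°.

Yes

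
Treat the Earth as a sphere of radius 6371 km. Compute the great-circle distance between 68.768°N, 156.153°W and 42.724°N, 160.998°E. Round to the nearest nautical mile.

Δλ = 160.998 − -156.153 = 317.151°; wrapped into (−180°, 180°]: -42.849°.
Δφ = 42.724 − 68.768 = -26.044°.
a = sin²(Δφ/2) + cos φ₁ · cos φ₂ · sin²(Δλ/2) = 0.086268.
c = 2·atan2(√a, √(1−a)) = 0.59622 rad → d = 6371·c ≈ 3798.53 km ≈ 2051.04 nmi.

2051 nmi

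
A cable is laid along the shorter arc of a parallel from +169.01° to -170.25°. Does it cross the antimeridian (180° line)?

Yes

Naïve |-170.25 − 169.01| = 339.26° > 180°, so the shorter arc goes the other way round — across 180°.
Signed shortest Δλ = ((-170.25 − 169.01 + 180) mod 360) − 180 = 20.74°.
Going east by 20.74° from +169.01° passes through 180° before reaching -170.25°.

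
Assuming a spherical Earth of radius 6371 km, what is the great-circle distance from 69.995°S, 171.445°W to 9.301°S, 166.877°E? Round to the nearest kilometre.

Δλ = 166.877 − -171.445 = 338.322°; wrapped into (−180°, 180°]: -21.678°.
Δφ = -9.301 − -69.995 = 60.694°.
a = sin²(Δφ/2) + cos φ₁ · cos φ₂ · sin²(Δλ/2) = 0.267202.
c = 2·atan2(√a, √(1−a)) = 1.08649 rad → d = 6371·c ≈ 6922.01 km.

6922 km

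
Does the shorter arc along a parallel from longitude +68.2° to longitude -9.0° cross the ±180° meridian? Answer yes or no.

Signed shortest Δλ = ((-9.0 − 68.2 + 180) mod 360) − 180 = -77.2°.
Going west by 77.2° from +68.2° reaches -9.0° without touching 180°.

No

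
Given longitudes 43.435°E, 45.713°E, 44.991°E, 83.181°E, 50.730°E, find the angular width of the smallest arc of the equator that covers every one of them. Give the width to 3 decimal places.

Sort the longitudes: +43.435°, +44.991°, +45.713°, +50.730°, +83.181°.
Eastward gaps between consecutive values (wrapping around): 1.556°, 0.722°, 5.017°, 32.451°, 320.254°.
Largest gap = 320.254° ⇒ minimal covering band is its complement: 360° − 320.254° = 39.746°.
Band runs from +43.435° eastward to +83.181°.

39.746°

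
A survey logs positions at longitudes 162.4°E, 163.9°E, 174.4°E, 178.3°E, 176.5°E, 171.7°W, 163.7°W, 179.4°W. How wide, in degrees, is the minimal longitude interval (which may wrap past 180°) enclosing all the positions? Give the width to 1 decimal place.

Sort the longitudes: -179.4°, -171.7°, -163.7°, +162.4°, +163.9°, +174.4°, +176.5°, +178.3°.
Eastward gaps between consecutive values (wrapping around): 7.7°, 8.0°, 326.1°, 1.5°, 10.5°, 2.1°, 1.8°, 2.3°.
Largest gap = 326.1° ⇒ minimal covering band is its complement: 360° − 326.1° = 33.9°.
Band runs from +162.4° eastward to -163.7°, crossing the antimeridian.

33.9°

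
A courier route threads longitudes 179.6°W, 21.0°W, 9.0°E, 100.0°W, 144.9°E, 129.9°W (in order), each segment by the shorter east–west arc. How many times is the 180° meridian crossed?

2

Leg 1: -179.6° → -21.0°, shortest Δλ = 158.6° (east) — does not cross 180°.
Leg 2: -21.0° → +9.0°, shortest Δλ = 30.0° (east) — does not cross 180°.
Leg 3: +9.0° → -100.0°, shortest Δλ = -109.0° (west) — does not cross 180°.
Leg 4: -100.0° → +144.9°, shortest Δλ = -115.1° (west) — crosses 180°.
Leg 5: +144.9° → -129.9°, shortest Δλ = 85.2° (east) — crosses 180°.
Total crossings: 2.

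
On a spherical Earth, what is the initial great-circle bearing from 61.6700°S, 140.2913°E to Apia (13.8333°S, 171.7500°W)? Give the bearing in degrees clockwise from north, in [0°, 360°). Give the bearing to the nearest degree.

58°

Δλ = -171.7500 − 140.2913 = -312.0413°; wrapped into (−180°, 180°]: 47.9587°.
θ = atan2( sin Δλ · cos φ₂ , cos φ₁ · sin φ₂ − sin φ₁ · cos φ₂ · cos Δλ )
  = atan2(0.72112, 0.45890) = 57.529° → normalised to [0°, 360°): 57.529°.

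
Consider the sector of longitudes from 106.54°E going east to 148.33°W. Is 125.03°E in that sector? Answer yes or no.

Yes

Band width going east from +106.54° to -148.33°: ((-148.33 − 106.54) mod 360) = 105.13°.
Offset of +125.03° east of the west edge: ((125.03 − 106.54) mod 360) = 18.49°.
18.49° ≤ 105.13° ⇒ inside.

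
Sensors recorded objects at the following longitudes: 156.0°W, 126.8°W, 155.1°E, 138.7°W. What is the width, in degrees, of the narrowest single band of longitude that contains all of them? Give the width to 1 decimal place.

78.1°

Sort the longitudes: -156.0°, -138.7°, -126.8°, +155.1°.
Eastward gaps between consecutive values (wrapping around): 17.3°, 11.9°, 281.9°, 48.9°.
Largest gap = 281.9° ⇒ minimal covering band is its complement: 360° − 281.9° = 78.1°.
Band runs from +155.1° eastward to -126.8°, crossing the antimeridian.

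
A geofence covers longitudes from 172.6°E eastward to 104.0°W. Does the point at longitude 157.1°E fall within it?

Band width going east from +172.6° to -104.0°: ((-104.0 − 172.6) mod 360) = 83.4°.
Offset of +157.1° east of the west edge: ((157.1 − 172.6) mod 360) = 344.5°.
344.5° > 83.4° ⇒ outside.

No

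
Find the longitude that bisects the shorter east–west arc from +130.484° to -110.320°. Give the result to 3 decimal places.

Signed shortest Δλ from +130.484° to -110.320° is +119.196°.
Midpoint longitude = +130.484° + (+119.196°)/2 = +130.484° + 59.598° = +190.082°.
Normalise into (−180°, 180°]: -169.918°.
(The naïve average (+130.484 + -110.320)/2 = 10.082° is on the wrong side of the globe.)

-169.918°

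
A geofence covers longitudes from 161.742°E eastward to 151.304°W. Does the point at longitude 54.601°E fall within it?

No

Band width going east from +161.742° to -151.304°: ((-151.304 − 161.742) mod 360) = 46.954°.
Offset of +54.601° east of the west edge: ((54.601 − 161.742) mod 360) = 252.859°.
252.859° > 46.954° ⇒ outside.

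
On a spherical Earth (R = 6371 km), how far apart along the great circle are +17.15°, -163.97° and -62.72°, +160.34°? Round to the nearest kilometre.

Δλ = 160.34 − -163.97 = 324.31°; wrapped into (−180°, 180°]: -35.69°.
Δφ = -62.72 − 17.15 = -79.87°.
a = sin²(Δφ/2) + cos φ₁ · cos φ₂ · sin²(Δλ/2) = 0.453187.
c = 2·atan2(√a, √(1−a)) = 1.47703 rad → d = 6371·c ≈ 9410.17 km.

9410 km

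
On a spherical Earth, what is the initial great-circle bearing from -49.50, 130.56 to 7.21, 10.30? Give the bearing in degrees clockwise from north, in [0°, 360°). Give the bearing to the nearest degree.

251°

Δλ = 10.30 − 130.56 = -120.26°.
θ = atan2( sin Δλ · cos φ₂ , cos φ₁ · sin φ₂ − sin φ₁ · cos φ₂ · cos Δλ )
  = atan2(-0.85692, -0.29865) = -109.214° → normalised to [0°, 360°): 250.786°.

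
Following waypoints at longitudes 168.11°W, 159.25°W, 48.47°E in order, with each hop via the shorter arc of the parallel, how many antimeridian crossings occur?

1

Leg 1: -168.11° → -159.25°, shortest Δλ = 8.86° (east) — does not cross 180°.
Leg 2: -159.25° → +48.47°, shortest Δλ = -152.28° (west) — crosses 180°.
Total crossings: 1.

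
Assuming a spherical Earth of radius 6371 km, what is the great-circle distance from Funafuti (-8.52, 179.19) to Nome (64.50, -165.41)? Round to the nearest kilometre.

8221 km

Δλ = -165.41 − 179.19 = -344.60°; wrapped into (−180°, 180°]: 15.40°.
Δφ = 64.50 − -8.52 = 73.02°.
a = sin²(Δφ/2) + cos φ₁ · cos φ₂ · sin²(Δλ/2) = 0.361624.
c = 2·atan2(√a, √(1−a)) = 1.29038 rad → d = 6371·c ≈ 8221.04 km.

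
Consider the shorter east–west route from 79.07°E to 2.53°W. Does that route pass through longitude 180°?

No

Signed shortest Δλ = ((-2.53 − 79.07 + 180) mod 360) − 180 = -81.6°.
Going west by 81.6° from +79.07° reaches -2.53° without touching 180°.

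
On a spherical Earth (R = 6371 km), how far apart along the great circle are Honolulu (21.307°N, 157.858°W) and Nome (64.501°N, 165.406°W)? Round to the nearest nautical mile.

Δλ = -165.406 − -157.858 = -7.548°.
Δφ = 64.501 − 21.307 = 43.194°.
a = sin²(Δφ/2) + cos φ₁ · cos φ₂ · sin²(Δλ/2) = 0.137217.
c = 2·atan2(√a, √(1−a)) = 0.75894 rad → d = 6371·c ≈ 4835.21 km ≈ 2610.81 nmi.

2611 nmi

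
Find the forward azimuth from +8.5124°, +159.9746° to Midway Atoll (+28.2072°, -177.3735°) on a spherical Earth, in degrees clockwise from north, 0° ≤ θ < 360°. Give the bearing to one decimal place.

44.4°

Δλ = -177.3735 − 159.9746 = -337.3481°; wrapped into (−180°, 180°]: 22.6519°.
θ = atan2( sin Δλ · cos φ₂ , cos φ₁ · sin φ₂ − sin φ₁ · cos φ₂ · cos Δλ )
  = atan2(0.33939, 0.34707) = 44.359° → normalised to [0°, 360°): 44.359°.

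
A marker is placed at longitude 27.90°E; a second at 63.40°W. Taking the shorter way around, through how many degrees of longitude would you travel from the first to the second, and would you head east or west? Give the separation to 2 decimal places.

Raw difference: -63.40 − 27.90 = -91.3°.
Normalise into (−180°, 180°]: -91.3° stays -91.3°.
Negative ⇒ the second point lies to the west; separation 91.30°.

91.30° west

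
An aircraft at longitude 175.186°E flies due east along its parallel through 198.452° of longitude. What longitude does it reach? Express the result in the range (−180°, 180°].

13.638°E

Start at +175.186°; shift +198.452° → +373.638°.
+373.638° lies outside (−180°, 180°]; subtract 360° → +13.638°.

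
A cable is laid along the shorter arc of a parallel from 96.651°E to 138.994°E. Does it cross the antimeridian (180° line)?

No

Signed shortest Δλ = ((138.994 − 96.651 + 180) mod 360) − 180 = 42.343°.
Going east by 42.343° from +96.651° reaches +138.994° without touching 180°.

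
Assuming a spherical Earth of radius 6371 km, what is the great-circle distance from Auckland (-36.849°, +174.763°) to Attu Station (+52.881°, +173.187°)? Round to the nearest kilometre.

Δλ = 173.187 − 174.763 = -1.576°.
Δφ = 52.881 − -36.849 = 89.730°.
a = sin²(Δφ/2) + cos φ₁ · cos φ₂ · sin²(Δλ/2) = 0.497735.
c = 2·atan2(√a, √(1−a)) = 1.56627 rad → d = 6371·c ≈ 9978.68 km.

9979 km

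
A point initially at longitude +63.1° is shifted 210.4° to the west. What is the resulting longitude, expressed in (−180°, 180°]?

-147.3°

Start at +63.1°; shift −210.4° → -147.3°.
-147.3° already lies in (−180°, 180°].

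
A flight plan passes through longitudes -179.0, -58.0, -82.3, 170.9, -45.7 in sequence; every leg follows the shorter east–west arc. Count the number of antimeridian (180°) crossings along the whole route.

2

Leg 1: -179.0° → -58.0°, shortest Δλ = 121.0° (east) — does not cross 180°.
Leg 2: -58.0° → -82.3°, shortest Δλ = -24.3° (west) — does not cross 180°.
Leg 3: -82.3° → +170.9°, shortest Δλ = -106.8° (west) — crosses 180°.
Leg 4: +170.9° → -45.7°, shortest Δλ = 143.4° (east) — crosses 180°.
Total crossings: 2.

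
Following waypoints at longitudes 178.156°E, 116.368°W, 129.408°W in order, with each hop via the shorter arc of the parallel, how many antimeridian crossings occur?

Leg 1: +178.156° → -116.368°, shortest Δλ = 65.476° (east) — crosses 180°.
Leg 2: -116.368° → -129.408°, shortest Δλ = -13.04° (west) — does not cross 180°.
Total crossings: 1.

1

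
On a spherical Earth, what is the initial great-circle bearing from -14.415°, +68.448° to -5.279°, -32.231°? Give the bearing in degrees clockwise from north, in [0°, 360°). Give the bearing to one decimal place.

262.1°

Δλ = -32.231 − 68.448 = -100.679°.
θ = atan2( sin Δλ · cos φ₂ , cos φ₁ · sin φ₂ − sin φ₁ · cos φ₂ · cos Δλ )
  = atan2(-0.97851, -0.13504) = -97.858° → normalised to [0°, 360°): 262.142°.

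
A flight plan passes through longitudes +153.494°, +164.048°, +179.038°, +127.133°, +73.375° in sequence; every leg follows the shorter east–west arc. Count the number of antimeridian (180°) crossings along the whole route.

Leg 1: +153.494° → +164.048°, shortest Δλ = 10.554° (east) — does not cross 180°.
Leg 2: +164.048° → +179.038°, shortest Δλ = 14.99° (east) — does not cross 180°.
Leg 3: +179.038° → +127.133°, shortest Δλ = -51.905° (west) — does not cross 180°.
Leg 4: +127.133° → +73.375°, shortest Δλ = -53.758° (west) — does not cross 180°.
Total crossings: 0.

0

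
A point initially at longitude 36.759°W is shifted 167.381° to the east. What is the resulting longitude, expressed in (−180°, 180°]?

Start at -36.759°; shift +167.381° → +130.622°.
+130.622° already lies in (−180°, 180°].

130.622°E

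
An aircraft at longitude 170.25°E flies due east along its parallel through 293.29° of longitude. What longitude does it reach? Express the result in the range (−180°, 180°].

Start at +170.25°; shift +293.29° → +463.54°.
+463.54° lies outside (−180°, 180°]; subtract 360° → +103.54°.

103.54°E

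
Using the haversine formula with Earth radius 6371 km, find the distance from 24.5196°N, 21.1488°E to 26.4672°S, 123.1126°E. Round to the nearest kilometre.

Δλ = 123.1126 − 21.1488 = 101.9638°.
Δφ = -26.4672 − 24.5196 = -50.9868°.
a = sin²(Δφ/2) + cos φ₁ · cos φ₂ · sin²(Δλ/2) = 0.676897.
c = 2·atan2(√a, √(1−a)) = 1.93242 rad → d = 6371·c ≈ 12311.45 km.

12311 km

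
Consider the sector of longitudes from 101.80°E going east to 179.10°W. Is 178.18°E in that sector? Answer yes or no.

Yes

Band width going east from +101.80° to -179.10°: ((-179.10 − 101.80) mod 360) = 79.10°.
Offset of +178.18° east of the west edge: ((178.18 − 101.80) mod 360) = 76.38°.
76.38° ≤ 79.10° ⇒ inside.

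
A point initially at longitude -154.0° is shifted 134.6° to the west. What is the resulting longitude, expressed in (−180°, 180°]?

Start at -154.0°; shift −134.6° → -288.6°.
-288.6° lies outside (−180°, 180°]; add 360° → +71.4°.

+71.4°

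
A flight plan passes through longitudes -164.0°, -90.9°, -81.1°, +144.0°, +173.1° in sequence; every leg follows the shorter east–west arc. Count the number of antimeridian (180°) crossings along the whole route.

1

Leg 1: -164.0° → -90.9°, shortest Δλ = 73.1° (east) — does not cross 180°.
Leg 2: -90.9° → -81.1°, shortest Δλ = 9.8° (east) — does not cross 180°.
Leg 3: -81.1° → +144.0°, shortest Δλ = -134.9° (west) — crosses 180°.
Leg 4: +144.0° → +173.1°, shortest Δλ = 29.1° (east) — does not cross 180°.
Total crossings: 1.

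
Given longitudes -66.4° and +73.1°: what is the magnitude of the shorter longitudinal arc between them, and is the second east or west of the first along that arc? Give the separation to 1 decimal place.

139.5° east

Raw difference: 73.1 − -66.4 = 139.5°.
Normalise into (−180°, 180°]: 139.5° stays 139.5°.
Positive ⇒ the second point lies to the east; separation 139.5°.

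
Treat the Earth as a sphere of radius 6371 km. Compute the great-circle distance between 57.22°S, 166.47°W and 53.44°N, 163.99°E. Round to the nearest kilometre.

12593 km

Δλ = 163.99 − -166.47 = 330.46°; wrapped into (−180°, 180°]: -29.54°.
Δφ = 53.44 − -57.22 = 110.66°.
a = sin²(Δφ/2) + cos φ₁ · cos φ₂ · sin²(Δλ/2) = 0.697372.
c = 2·atan2(√a, √(1−a)) = 1.97658 rad → d = 6371·c ≈ 12592.82 km.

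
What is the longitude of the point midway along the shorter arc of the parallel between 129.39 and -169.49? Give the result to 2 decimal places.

Signed shortest Δλ from +129.39° to -169.49° is +61.12°.
Midpoint longitude = +129.39° + (+61.12°)/2 = +129.39° + 30.56° = +159.95°.
(The naïve average (+129.39 + -169.49)/2 = -20.05° is on the wrong side of the globe.)

+159.95°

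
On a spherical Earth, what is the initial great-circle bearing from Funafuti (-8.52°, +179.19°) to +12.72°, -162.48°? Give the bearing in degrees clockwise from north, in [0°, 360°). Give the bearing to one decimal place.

Δλ = -162.48 − 179.19 = -341.67°; wrapped into (−180°, 180°]: 18.33°.
θ = atan2( sin Δλ · cos φ₂ , cos φ₁ · sin φ₂ − sin φ₁ · cos φ₂ · cos Δλ )
  = atan2(0.30677, 0.35494) = 40.836° → normalised to [0°, 360°): 40.836°.

40.8°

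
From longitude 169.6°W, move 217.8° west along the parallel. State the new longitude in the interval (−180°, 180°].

27.4°W

Start at -169.6°; shift −217.8° → -387.4°.
-387.4° lies outside (−180°, 180°]; add 360° → -27.4°.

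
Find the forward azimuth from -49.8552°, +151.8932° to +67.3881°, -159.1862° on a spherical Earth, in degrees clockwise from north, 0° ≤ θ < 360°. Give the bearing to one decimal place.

20.2°

Δλ = -159.1862 − 151.8932 = -311.0794°; wrapped into (−180°, 180°]: 48.9206°.
θ = atan2( sin Δλ · cos φ₂ , cos φ₁ · sin φ₂ − sin φ₁ · cos φ₂ · cos Δλ )
  = atan2(0.28983, 0.78829) = 20.187° → normalised to [0°, 360°): 20.187°.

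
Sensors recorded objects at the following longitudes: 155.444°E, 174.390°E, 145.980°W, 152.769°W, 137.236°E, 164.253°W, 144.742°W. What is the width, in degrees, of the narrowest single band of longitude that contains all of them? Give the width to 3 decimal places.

Sort the longitudes: -164.253°, -152.769°, -145.980°, -144.742°, +137.236°, +155.444°, +174.390°.
Eastward gaps between consecutive values (wrapping around): 11.484°, 6.789°, 1.238°, 281.978°, 18.208°, 18.946°, 21.357°.
Largest gap = 281.978° ⇒ minimal covering band is its complement: 360° − 281.978° = 78.022°.
Band runs from +137.236° eastward to -144.742°, crossing the antimeridian.

78.022°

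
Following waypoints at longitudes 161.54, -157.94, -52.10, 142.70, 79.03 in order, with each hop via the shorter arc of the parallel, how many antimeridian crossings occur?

Leg 1: +161.54° → -157.94°, shortest Δλ = 40.52° (east) — crosses 180°.
Leg 2: -157.94° → -52.10°, shortest Δλ = 105.84° (east) — does not cross 180°.
Leg 3: -52.10° → +142.70°, shortest Δλ = -165.2° (west) — crosses 180°.
Leg 4: +142.70° → +79.03°, shortest Δλ = -63.67° (west) — does not cross 180°.
Total crossings: 2.

2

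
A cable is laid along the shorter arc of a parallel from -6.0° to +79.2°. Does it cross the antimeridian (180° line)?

No

Signed shortest Δλ = ((79.2 − -6.0 + 180) mod 360) − 180 = 85.2°.
Going east by 85.2° from -6.0° reaches +79.2° without touching 180°.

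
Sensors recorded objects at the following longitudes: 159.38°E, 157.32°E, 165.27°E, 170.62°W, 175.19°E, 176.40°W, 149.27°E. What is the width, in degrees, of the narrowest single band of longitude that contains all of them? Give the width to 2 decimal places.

Sort the longitudes: -176.40°, -170.62°, +149.27°, +157.32°, +159.38°, +165.27°, +175.19°.
Eastward gaps between consecutive values (wrapping around): 5.78°, 319.89°, 8.05°, 2.06°, 5.89°, 9.92°, 8.41°.
Largest gap = 319.89° ⇒ minimal covering band is its complement: 360° − 319.89° = 40.11°.
Band runs from +149.27° eastward to -170.62°, crossing the antimeridian.

40.11°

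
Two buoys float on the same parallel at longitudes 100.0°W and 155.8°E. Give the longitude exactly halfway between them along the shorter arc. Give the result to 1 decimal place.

152.1°W

Signed shortest Δλ from -100.0° to +155.8° is -104.2°.
Midpoint longitude = -100.0° + (-104.2°)/2 = -100.0° − 52.1° = -152.1°.
(The naïve average (-100.0 + +155.8)/2 = 27.9° is on the wrong side of the globe.)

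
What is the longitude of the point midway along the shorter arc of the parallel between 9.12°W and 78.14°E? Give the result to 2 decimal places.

Signed shortest Δλ from -9.12° to +78.14° is +87.26°.
Midpoint longitude = -9.12° + (+87.26°)/2 = -9.12° + 43.63° = +34.51°.

34.51°E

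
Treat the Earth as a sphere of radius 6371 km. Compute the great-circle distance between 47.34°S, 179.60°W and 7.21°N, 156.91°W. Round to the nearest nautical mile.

Δλ = -156.91 − -179.60 = 22.69°.
Δφ = 7.21 − -47.34 = 54.55°.
a = sin²(Δφ/2) + cos φ₁ · cos φ₂ · sin²(Δλ/2) = 0.236020.
c = 2·atan2(√a, √(1−a)) = 1.01460 rad → d = 6371·c ≈ 6464.01 km ≈ 3490.29 nmi.

3490 nmi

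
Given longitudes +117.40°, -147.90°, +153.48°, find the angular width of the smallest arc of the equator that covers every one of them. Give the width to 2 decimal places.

Sort the longitudes: -147.90°, +117.40°, +153.48°.
Eastward gaps between consecutive values (wrapping around): 265.30°, 36.08°, 58.62°.
Largest gap = 265.30° ⇒ minimal covering band is its complement: 360° − 265.30° = 94.70°.
Band runs from +117.40° eastward to -147.90°, crossing the antimeridian.

94.70°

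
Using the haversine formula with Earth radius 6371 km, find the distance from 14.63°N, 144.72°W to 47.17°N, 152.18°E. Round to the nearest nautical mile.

3670 nmi

Δλ = 152.18 − -144.72 = 296.90°; wrapped into (−180°, 180°]: -63.10°.
Δφ = 47.17 − 14.63 = 32.54°.
a = sin²(Δφ/2) + cos φ₁ · cos φ₂ · sin²(Δλ/2) = 0.258582.
c = 2·atan2(√a, √(1−a)) = 1.06691 rad → d = 6371·c ≈ 6797.25 km ≈ 3670.22 nmi.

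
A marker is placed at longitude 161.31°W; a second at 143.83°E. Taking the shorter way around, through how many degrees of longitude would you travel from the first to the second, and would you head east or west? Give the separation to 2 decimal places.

Raw difference: 143.83 − -161.31 = 305.14°.
Normalise into (−180°, 180°]: 305.14° − 360° = -54.86°.
Negative ⇒ the second point lies to the west; separation 54.86°.

54.86° west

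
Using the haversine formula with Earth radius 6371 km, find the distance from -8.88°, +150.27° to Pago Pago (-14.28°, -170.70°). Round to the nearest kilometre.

Δλ = -170.70 − 150.27 = -320.97°; wrapped into (−180°, 180°]: 39.03°.
Δφ = -14.28 − -8.88 = -5.40°.
a = sin²(Δφ/2) + cos φ₁ · cos φ₂ · sin²(Δλ/2) = 0.109067.
c = 2·atan2(√a, √(1−a)) = 0.67314 rad → d = 6371·c ≈ 4288.59 km.

4289 km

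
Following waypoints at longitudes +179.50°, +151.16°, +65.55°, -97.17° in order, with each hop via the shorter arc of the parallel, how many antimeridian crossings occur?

0

Leg 1: +179.50° → +151.16°, shortest Δλ = -28.34° (west) — does not cross 180°.
Leg 2: +151.16° → +65.55°, shortest Δλ = -85.61° (west) — does not cross 180°.
Leg 3: +65.55° → -97.17°, shortest Δλ = -162.72° (west) — does not cross 180°.
Total crossings: 0.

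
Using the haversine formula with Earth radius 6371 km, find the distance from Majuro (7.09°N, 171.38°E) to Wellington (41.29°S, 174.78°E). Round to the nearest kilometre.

Δλ = 174.78 − 171.38 = 3.40°.
Δφ = -41.29 − 7.09 = -48.38°.
a = sin²(Δφ/2) + cos φ₁ · cos φ₂ · sin²(Δλ/2) = 0.168563.
c = 2·atan2(√a, √(1−a)) = 0.84614 rad → d = 6371·c ≈ 5390.79 km.

5391 km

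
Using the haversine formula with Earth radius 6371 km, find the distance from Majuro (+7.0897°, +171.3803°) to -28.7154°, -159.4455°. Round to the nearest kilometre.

5062 km

Δλ = -159.4455 − 171.3803 = -330.8258°; wrapped into (−180°, 180°]: 29.1742°.
Δφ = -28.7154 − 7.0897 = -35.8051°.
a = sin²(Δφ/2) + cos φ₁ · cos φ₂ · sin²(Δλ/2) = 0.149697.
c = 2·atan2(√a, √(1−a)) = 0.79455 rad → d = 6371·c ≈ 5062.08 km.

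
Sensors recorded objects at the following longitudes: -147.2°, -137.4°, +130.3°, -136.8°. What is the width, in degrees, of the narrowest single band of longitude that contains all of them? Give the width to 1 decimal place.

92.9°

Sort the longitudes: -147.2°, -137.4°, -136.8°, +130.3°.
Eastward gaps between consecutive values (wrapping around): 9.8°, 0.6°, 267.1°, 82.5°.
Largest gap = 267.1° ⇒ minimal covering band is its complement: 360° − 267.1° = 92.9°.
Band runs from +130.3° eastward to -136.8°, crossing the antimeridian.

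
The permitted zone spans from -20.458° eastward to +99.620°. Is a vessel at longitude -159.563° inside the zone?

Band width going east from -20.458° to +99.620°: ((99.620 − -20.458) mod 360) = 120.078°.
Offset of -159.563° east of the west edge: ((-159.563 − -20.458) mod 360) = 220.895°.
220.895° > 120.078° ⇒ outside.

No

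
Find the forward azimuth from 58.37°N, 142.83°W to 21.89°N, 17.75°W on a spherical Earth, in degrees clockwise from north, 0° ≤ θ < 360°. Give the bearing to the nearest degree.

Δλ = -17.75 − -142.83 = 125.08°.
θ = atan2( sin Δλ · cos φ₂ , cos φ₁ · sin φ₂ − sin φ₁ · cos φ₂ · cos Δλ )
  = atan2(0.75935, 0.64959) = 49.455° → normalised to [0°, 360°): 49.455°.

49°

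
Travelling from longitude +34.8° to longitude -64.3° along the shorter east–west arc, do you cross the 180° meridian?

No

Signed shortest Δλ = ((-64.3 − 34.8 + 180) mod 360) − 180 = -99.1°.
Going west by 99.1° from +34.8° reaches -64.3° without touching 180°.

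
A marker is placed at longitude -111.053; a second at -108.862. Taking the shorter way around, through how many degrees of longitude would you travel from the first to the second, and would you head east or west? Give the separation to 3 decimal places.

Raw difference: -108.862 − -111.053 = 2.191°.
Normalise into (−180°, 180°]: 2.191° stays 2.191°.
Positive ⇒ the second point lies to the east; separation 2.191°.

2.191° east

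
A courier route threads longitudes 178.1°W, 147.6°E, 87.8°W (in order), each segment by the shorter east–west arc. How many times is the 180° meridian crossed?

2

Leg 1: -178.1° → +147.6°, shortest Δλ = -34.3° (west) — crosses 180°.
Leg 2: +147.6° → -87.8°, shortest Δλ = 124.6° (east) — crosses 180°.
Total crossings: 2.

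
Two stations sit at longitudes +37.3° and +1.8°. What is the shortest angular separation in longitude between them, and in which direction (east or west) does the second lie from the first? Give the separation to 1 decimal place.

35.5° west

Raw difference: 1.8 − 37.3 = -35.5°.
Normalise into (−180°, 180°]: -35.5° stays -35.5°.
Negative ⇒ the second point lies to the west; separation 35.5°.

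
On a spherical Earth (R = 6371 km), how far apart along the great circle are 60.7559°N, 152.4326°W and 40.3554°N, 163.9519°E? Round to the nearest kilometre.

3718 km

Δλ = 163.9519 − -152.4326 = 316.3845°; wrapped into (−180°, 180°]: -43.6155°.
Δφ = 40.3554 − 60.7559 = -20.4005°.
a = sin²(Δφ/2) + cos φ₁ · cos φ₂ · sin²(Δλ/2) = 0.082738.
c = 2·atan2(√a, √(1−a)) = 0.58353 rad → d = 6371·c ≈ 3717.66 km.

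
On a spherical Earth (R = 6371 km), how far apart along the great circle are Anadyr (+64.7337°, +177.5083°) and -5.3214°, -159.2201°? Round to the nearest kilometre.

Δλ = -159.2201 − 177.5083 = -336.7284°; wrapped into (−180°, 180°]: 23.2716°.
Δφ = -5.3214 − 64.7337 = -70.0551°.
a = sin²(Δφ/2) + cos φ₁ · cos φ₂ · sin²(Δλ/2) = 0.346730.
c = 2·atan2(√a, √(1−a)) = 1.25924 rad → d = 6371·c ≈ 8022.62 km.

8023 km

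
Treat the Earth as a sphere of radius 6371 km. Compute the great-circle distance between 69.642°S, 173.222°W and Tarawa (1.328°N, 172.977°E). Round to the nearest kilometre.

7959 km

Δλ = 172.977 − -173.222 = 346.199°; wrapped into (−180°, 180°]: -13.801°.
Δφ = 1.328 − -69.642 = 70.970°.
a = sin²(Δφ/2) + cos φ₁ · cos φ₂ · sin²(Δλ/2) = 0.341989.
c = 2·atan2(√a, √(1−a)) = 1.24926 rad → d = 6371·c ≈ 7959.05 km.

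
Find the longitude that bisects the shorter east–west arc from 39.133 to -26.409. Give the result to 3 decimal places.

Signed shortest Δλ from +39.133° to -26.409° is -65.542°.
Midpoint longitude = +39.133° + (-65.542°)/2 = +39.133° − 32.771° = +6.362°.

+6.362°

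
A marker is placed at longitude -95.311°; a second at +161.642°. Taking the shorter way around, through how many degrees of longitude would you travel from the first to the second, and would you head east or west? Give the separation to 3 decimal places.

Raw difference: 161.642 − -95.311 = 256.953°.
Normalise into (−180°, 180°]: 256.953° − 360° = -103.047°.
Negative ⇒ the second point lies to the west; separation 103.047°.

103.047° west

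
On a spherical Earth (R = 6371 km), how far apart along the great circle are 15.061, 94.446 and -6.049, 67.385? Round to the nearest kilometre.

Δλ = 67.385 − 94.446 = -27.061°.
Δφ = -6.049 − 15.061 = -21.110°.
a = sin²(Δφ/2) + cos φ₁ · cos φ₂ · sin²(Δλ/2) = 0.086119.
c = 2·atan2(√a, √(1−a)) = 0.59569 rad → d = 6371·c ≈ 3795.13 km.

3795 km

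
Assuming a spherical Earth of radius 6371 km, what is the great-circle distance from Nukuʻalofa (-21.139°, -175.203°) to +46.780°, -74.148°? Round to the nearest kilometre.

12527 km

Δλ = -74.148 − -175.203 = 101.055°.
Δφ = 46.780 − -21.139 = 67.919°.
a = sin²(Δφ/2) + cos φ₁ · cos φ₂ · sin²(Δλ/2) = 0.692639.
c = 2·atan2(√a, √(1−a)) = 1.96631 rad → d = 6371·c ≈ 12527.33 km.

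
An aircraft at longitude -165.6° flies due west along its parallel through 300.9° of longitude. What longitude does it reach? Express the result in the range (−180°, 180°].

-106.5°

Start at -165.6°; shift −300.9° → -466.5°.
-466.5° lies outside (−180°, 180°]; add 360° → -106.5°.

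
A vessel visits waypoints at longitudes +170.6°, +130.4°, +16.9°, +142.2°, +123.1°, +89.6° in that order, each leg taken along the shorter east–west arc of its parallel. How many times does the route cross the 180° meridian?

Leg 1: +170.6° → +130.4°, shortest Δλ = -40.2° (west) — does not cross 180°.
Leg 2: +130.4° → +16.9°, shortest Δλ = -113.5° (west) — does not cross 180°.
Leg 3: +16.9° → +142.2°, shortest Δλ = 125.3° (east) — does not cross 180°.
Leg 4: +142.2° → +123.1°, shortest Δλ = -19.1° (west) — does not cross 180°.
Leg 5: +123.1° → +89.6°, shortest Δλ = -33.5° (west) — does not cross 180°.
Total crossings: 0.

0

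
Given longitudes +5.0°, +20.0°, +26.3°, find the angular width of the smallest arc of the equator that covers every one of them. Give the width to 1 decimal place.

Sort the longitudes: +5.0°, +20.0°, +26.3°.
Eastward gaps between consecutive values (wrapping around): 15.0°, 6.3°, 338.7°.
Largest gap = 338.7° ⇒ minimal covering band is its complement: 360° − 338.7° = 21.3°.
Band runs from +5.0° eastward to +26.3°.

21.3°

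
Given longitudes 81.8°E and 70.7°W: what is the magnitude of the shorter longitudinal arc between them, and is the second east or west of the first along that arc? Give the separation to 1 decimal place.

Raw difference: -70.7 − 81.8 = -152.5°.
Normalise into (−180°, 180°]: -152.5° stays -152.5°.
Negative ⇒ the second point lies to the west; separation 152.5°.

152.5° west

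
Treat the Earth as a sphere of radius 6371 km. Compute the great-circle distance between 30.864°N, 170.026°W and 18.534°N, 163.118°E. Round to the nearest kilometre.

3028 km

Δλ = 163.118 − -170.026 = 333.144°; wrapped into (−180°, 180°]: -26.856°.
Δφ = 18.534 − 30.864 = -12.330°.
a = sin²(Δφ/2) + cos φ₁ · cos φ₂ · sin²(Δλ/2) = 0.055423.
c = 2·atan2(√a, √(1−a)) = 0.47530 rad → d = 6371·c ≈ 3028.16 km.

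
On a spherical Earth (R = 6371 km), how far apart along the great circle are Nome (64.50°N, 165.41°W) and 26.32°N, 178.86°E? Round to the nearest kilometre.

4392 km

Δλ = 178.86 − -165.41 = 344.27°; wrapped into (−180°, 180°]: -15.73°.
Δφ = 26.32 − 64.50 = -38.18°.
a = sin²(Δφ/2) + cos φ₁ · cos φ₂ · sin²(Δλ/2) = 0.114189.
c = 2·atan2(√a, √(1−a)) = 0.68941 rad → d = 6371·c ≈ 4392.23 km.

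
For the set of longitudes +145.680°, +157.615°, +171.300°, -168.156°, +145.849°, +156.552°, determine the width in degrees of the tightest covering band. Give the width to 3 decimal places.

Sort the longitudes: -168.156°, +145.680°, +145.849°, +156.552°, +157.615°, +171.300°.
Eastward gaps between consecutive values (wrapping around): 313.836°, 0.169°, 10.703°, 1.063°, 13.685°, 20.544°.
Largest gap = 313.836° ⇒ minimal covering band is its complement: 360° − 313.836° = 46.164°.
Band runs from +145.680° eastward to -168.156°, crossing the antimeridian.

46.164°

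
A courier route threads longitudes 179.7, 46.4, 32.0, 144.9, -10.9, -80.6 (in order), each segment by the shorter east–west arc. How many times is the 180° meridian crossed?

0

Leg 1: +179.7° → +46.4°, shortest Δλ = -133.3° (west) — does not cross 180°.
Leg 2: +46.4° → +32.0°, shortest Δλ = -14.4° (west) — does not cross 180°.
Leg 3: +32.0° → +144.9°, shortest Δλ = 112.9° (east) — does not cross 180°.
Leg 4: +144.9° → -10.9°, shortest Δλ = -155.8° (west) — does not cross 180°.
Leg 5: -10.9° → -80.6°, shortest Δλ = -69.7° (west) — does not cross 180°.
Total crossings: 0.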